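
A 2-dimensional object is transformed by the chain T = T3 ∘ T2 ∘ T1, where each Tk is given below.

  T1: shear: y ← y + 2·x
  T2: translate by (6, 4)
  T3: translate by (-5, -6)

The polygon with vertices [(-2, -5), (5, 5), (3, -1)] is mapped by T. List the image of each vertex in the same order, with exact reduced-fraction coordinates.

T1 shear: y ← y + 2·x: (-2, -5) → (-2, -9); (5, 5) → (5, 15); (3, -1) → (3, 5)
T2 translate by (6, 4): (-2, -9) → (4, -5); (5, 15) → (11, 19); (3, 5) → (9, 9)
T3 translate by (-5, -6): (4, -5) → (-1, -11); (11, 19) → (6, 13); (9, 9) → (4, 3)

image vertices: (-1, -11), (6, 13), (4, 3)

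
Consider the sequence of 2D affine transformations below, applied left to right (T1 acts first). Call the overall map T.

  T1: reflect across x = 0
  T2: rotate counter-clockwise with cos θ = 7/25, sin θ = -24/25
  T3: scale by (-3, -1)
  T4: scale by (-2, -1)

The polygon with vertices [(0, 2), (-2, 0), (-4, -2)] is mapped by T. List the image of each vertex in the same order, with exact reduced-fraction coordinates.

T1 reflect across x = 0: (0, 2) → (0, 2); (-2, 0) → (2, 0); (-4, -2) → (4, -2)
T2 rotate counter-clockwise with cos θ = 7/25, sin θ = -24/25: (0, 2) → (48/25, 14/25); (2, 0) → (14/25, -48/25); (4, -2) → (-4/5, -22/5)
T3 scale by (-3, -1): (48/25, 14/25) → (-144/25, -14/25); (14/25, -48/25) → (-42/25, 48/25); (-4/5, -22/5) → (12/5, 22/5)
T4 scale by (-2, -1): (-144/25, -14/25) → (288/25, 14/25); (-42/25, 48/25) → (84/25, -48/25); (12/5, 22/5) → (-24/5, -22/5)

image vertices: (288/25, 14/25), (84/25, -48/25), (-24/5, -22/5)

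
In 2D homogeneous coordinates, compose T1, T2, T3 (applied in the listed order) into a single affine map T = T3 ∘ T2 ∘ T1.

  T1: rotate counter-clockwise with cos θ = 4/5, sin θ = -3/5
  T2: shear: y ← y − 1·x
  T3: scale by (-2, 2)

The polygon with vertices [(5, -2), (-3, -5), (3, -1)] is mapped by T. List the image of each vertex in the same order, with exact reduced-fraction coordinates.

T1 rotate counter-clockwise with cos θ = 4/5, sin θ = -3/5: (5, -2) → (14/5, -23/5); (-3, -5) → (-27/5, -11/5); (3, -1) → (9/5, -13/5)
T2 shear: y ← y − 1·x: (14/5, -23/5) → (14/5, -37/5); (-27/5, -11/5) → (-27/5, 16/5); (9/5, -13/5) → (9/5, -22/5)
T3 scale by (-2, 2): (14/5, -37/5) → (-28/5, -74/5); (-27/5, 16/5) → (54/5, 32/5); (9/5, -22/5) → (-18/5, -44/5)

image vertices: (-28/5, -74/5), (54/5, 32/5), (-18/5, -44/5)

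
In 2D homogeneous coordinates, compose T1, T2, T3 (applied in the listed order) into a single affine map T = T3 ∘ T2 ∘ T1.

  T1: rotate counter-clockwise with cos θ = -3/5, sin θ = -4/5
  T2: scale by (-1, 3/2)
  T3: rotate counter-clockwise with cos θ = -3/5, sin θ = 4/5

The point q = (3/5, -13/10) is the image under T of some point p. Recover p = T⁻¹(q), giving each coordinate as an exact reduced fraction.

T1 = [-3/5 4/5 0; -4/5 -3/5 0; 0 0 1]
T2·T1 = [3/5 -4/5 0; -6/5 -9/10 0; 0 0 1]
T3·…·T1 = [3/5 6/5 0; 6/5 -1/10 0; 0 0 1]
det M = -3/2; M⁻¹ = [1/15 4/5 0; 4/5 -2/5 0; 0 0 1]
M⁻¹ · (3/5, -13/10)ᵀ = (-1, 1)ᵀ

p = (-1, 1)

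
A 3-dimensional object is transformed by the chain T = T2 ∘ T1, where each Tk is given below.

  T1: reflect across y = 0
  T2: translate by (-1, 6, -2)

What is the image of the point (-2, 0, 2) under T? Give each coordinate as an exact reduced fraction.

T1 reflect across y = 0: (-2, 0, 2) → (-2, 0, 2)
T2 translate by (-1, 6, -2): (-2, 0, 2) → (-3, 6, 0)

T(p) = (-3, 6, 0)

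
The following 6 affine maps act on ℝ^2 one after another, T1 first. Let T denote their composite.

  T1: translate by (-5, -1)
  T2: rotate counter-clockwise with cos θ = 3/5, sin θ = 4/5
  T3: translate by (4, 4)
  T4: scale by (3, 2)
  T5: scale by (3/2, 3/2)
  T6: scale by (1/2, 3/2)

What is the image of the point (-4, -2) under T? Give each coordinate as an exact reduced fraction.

T(p) = (9/4, -45/2)

T1 translate by (-5, -1): (-4, -2) → (-9, -3)
T2 rotate counter-clockwise with cos θ = 3/5, sin θ = 4/5: (-9, -3) → (-3, -9)
T3 translate by (4, 4): (-3, -9) → (1, -5)
T4 scale by (3, 2): (1, -5) → (3, -10)
T5 scale by (3/2, 3/2): (3, -10) → (9/2, -15)
T6 scale by (1/2, 3/2): (9/2, -15) → (9/4, -45/2)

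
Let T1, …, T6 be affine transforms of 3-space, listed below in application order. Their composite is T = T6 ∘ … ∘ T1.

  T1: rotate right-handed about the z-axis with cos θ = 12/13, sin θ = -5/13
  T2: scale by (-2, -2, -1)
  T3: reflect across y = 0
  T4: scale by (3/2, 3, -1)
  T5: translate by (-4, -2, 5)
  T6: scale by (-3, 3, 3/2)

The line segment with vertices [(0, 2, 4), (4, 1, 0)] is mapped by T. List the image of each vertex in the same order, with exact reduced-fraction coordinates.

image vertices: (246/13, 354/13, 27/2), (633/13, -222/13, 15/2)

T1 rotate right-handed about the z-axis with cos θ = 12/13, sin θ = -5/13: (0, 2, 4) → (10/13, 24/13, 4); (4, 1, 0) → (53/13, -8/13, 0)
T2 scale by (-2, -2, -1): (10/13, 24/13, 4) → (-20/13, -48/13, -4); (53/13, -8/13, 0) → (-106/13, 16/13, 0)
T3 reflect across y = 0: (-20/13, -48/13, -4) → (-20/13, 48/13, -4); (-106/13, 16/13, 0) → (-106/13, -16/13, 0)
T4 scale by (3/2, 3, -1): (-20/13, 48/13, -4) → (-30/13, 144/13, 4); (-106/13, -16/13, 0) → (-159/13, -48/13, 0)
T5 translate by (-4, -2, 5): (-30/13, 144/13, 4) → (-82/13, 118/13, 9); (-159/13, -48/13, 0) → (-211/13, -74/13, 5)
T6 scale by (-3, 3, 3/2): (-82/13, 118/13, 9) → (246/13, 354/13, 27/2); (-211/13, -74/13, 5) → (633/13, -222/13, 15/2)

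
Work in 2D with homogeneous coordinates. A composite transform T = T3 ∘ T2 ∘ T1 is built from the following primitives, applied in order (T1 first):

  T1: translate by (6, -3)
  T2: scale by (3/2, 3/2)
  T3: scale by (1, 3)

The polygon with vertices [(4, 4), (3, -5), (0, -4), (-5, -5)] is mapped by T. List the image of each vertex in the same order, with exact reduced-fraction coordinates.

image vertices: (15, 9/2), (27/2, -36), (9, -63/2), (3/2, -36)

T1 translate by (6, -3): (4, 4) → (10, 1); (3, -5) → (9, -8); (0, -4) → (6, -7); (-5, -5) → (1, -8)
T2 scale by (3/2, 3/2): (10, 1) → (15, 3/2); (9, -8) → (27/2, -12); (6, -7) → (9, -21/2); (1, -8) → (3/2, -12)
T3 scale by (1, 3): (15, 3/2) → (15, 9/2); (27/2, -12) → (27/2, -36); (9, -21/2) → (9, -63/2); (3/2, -12) → (3/2, -36)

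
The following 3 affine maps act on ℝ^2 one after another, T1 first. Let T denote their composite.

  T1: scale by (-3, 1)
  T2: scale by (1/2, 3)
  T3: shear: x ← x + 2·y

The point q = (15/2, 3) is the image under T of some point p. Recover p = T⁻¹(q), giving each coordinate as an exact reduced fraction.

T1 = [-3 0 0; 0 1 0; 0 0 1]
T2·T1 = [-3/2 0 0; 0 3 0; 0 0 1]
T3·…·T1 = [-3/2 6 0; 0 3 0; 0 0 1]
det M = -9/2; M⁻¹ = [-2/3 4/3 0; 0 1/3 0; 0 0 1]
M⁻¹ · (15/2, 3)ᵀ = (-1, 1)ᵀ

p = (-1, 1)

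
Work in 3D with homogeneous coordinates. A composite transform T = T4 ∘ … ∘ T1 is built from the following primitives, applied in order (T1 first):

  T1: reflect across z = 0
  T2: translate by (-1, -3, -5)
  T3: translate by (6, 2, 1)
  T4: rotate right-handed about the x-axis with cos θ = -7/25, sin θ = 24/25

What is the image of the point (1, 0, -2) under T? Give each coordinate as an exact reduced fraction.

T(p) = (6, 11/5, -2/5)

T1 reflect across z = 0: (1, 0, -2) → (1, 0, 2)
T2 translate by (-1, -3, -5): (1, 0, 2) → (0, -3, -3)
T3 translate by (6, 2, 1): (0, -3, -3) → (6, -1, -2)
T4 rotate right-handed about the x-axis with cos θ = -7/25, sin θ = 24/25: (6, -1, -2) → (6, 11/5, -2/5)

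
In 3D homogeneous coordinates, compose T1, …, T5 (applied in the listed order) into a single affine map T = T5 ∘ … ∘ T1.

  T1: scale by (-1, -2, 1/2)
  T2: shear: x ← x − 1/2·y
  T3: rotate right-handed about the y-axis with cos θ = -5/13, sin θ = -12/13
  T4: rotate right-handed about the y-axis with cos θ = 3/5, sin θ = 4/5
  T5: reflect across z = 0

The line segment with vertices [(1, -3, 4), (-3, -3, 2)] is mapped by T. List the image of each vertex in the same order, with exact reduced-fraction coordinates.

image vertices: (-244/65, 6, 158/65), (-56/65, 6, -33/65)

T1 scale by (-1, -2, 1/2): (1, -3, 4) → (-1, 6, 2); (-3, -3, 2) → (3, 6, 1)
T2 shear: x ← x − 1/2·y: (-1, 6, 2) → (-4, 6, 2); (3, 6, 1) → (0, 6, 1)
T3 rotate right-handed about the y-axis with cos θ = -5/13, sin θ = -12/13: (-4, 6, 2) → (-4/13, 6, -58/13); (0, 6, 1) → (-12/13, 6, -5/13)
T4 rotate right-handed about the y-axis with cos θ = 3/5, sin θ = 4/5: (-4/13, 6, -58/13) → (-244/65, 6, -158/65); (-12/13, 6, -5/13) → (-56/65, 6, 33/65)
T5 reflect across z = 0: (-244/65, 6, -158/65) → (-244/65, 6, 158/65); (-56/65, 6, 33/65) → (-56/65, 6, -33/65)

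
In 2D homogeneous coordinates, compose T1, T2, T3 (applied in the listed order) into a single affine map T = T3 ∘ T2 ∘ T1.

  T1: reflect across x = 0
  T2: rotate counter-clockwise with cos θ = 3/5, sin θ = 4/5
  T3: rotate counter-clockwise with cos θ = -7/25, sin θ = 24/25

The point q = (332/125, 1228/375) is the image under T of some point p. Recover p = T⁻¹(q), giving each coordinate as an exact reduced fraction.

T1 = [-1 0 0; 0 1 0; 0 0 1]
T2·T1 = [-3/5 -4/5 0; -4/5 3/5 0; 0 0 1]
T3·…·T1 = [117/125 -44/125 0; -44/125 -117/125 0; 0 0 1]
det M = -1; M⁻¹ = [117/125 -44/125 0; -44/125 -117/125 0; 0 0 1]
M⁻¹ · (332/125, 1228/375)ᵀ = (4/3, -4)ᵀ

p = (4/3, -4)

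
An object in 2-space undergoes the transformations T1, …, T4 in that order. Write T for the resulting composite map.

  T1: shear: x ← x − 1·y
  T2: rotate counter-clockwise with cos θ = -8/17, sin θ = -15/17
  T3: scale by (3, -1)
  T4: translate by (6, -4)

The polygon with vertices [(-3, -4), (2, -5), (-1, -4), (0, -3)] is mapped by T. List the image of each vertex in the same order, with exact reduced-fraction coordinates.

image vertices: (-6, -5), (-291/17, -3/17), (-150/17, -55/17), (-105/17, -47/17)

T1 shear: x ← x − 1·y: (-3, -4) → (1, -4); (2, -5) → (7, -5); (-1, -4) → (3, -4); (0, -3) → (3, -3)
T2 rotate counter-clockwise with cos θ = -8/17, sin θ = -15/17: (1, -4) → (-4, 1); (7, -5) → (-131/17, -65/17); (3, -4) → (-84/17, -13/17); (3, -3) → (-69/17, -21/17)
T3 scale by (3, -1): (-4, 1) → (-12, -1); (-131/17, -65/17) → (-393/17, 65/17); (-84/17, -13/17) → (-252/17, 13/17); (-69/17, -21/17) → (-207/17, 21/17)
T4 translate by (6, -4): (-12, -1) → (-6, -5); (-393/17, 65/17) → (-291/17, -3/17); (-252/17, 13/17) → (-150/17, -55/17); (-207/17, 21/17) → (-105/17, -47/17)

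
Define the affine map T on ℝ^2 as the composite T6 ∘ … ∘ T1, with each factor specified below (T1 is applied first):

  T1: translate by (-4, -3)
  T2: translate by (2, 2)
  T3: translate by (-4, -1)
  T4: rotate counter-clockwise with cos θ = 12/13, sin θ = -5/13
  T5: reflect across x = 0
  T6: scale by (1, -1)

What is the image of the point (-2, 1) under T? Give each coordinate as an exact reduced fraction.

T(p) = (101/13, -28/13)

T1 translate by (-4, -3): (-2, 1) → (-6, -2)
T2 translate by (2, 2): (-6, -2) → (-4, 0)
T3 translate by (-4, -1): (-4, 0) → (-8, -1)
T4 rotate counter-clockwise with cos θ = 12/13, sin θ = -5/13: (-8, -1) → (-101/13, 28/13)
T5 reflect across x = 0: (-101/13, 28/13) → (101/13, 28/13)
T6 scale by (1, -1): (101/13, 28/13) → (101/13, -28/13)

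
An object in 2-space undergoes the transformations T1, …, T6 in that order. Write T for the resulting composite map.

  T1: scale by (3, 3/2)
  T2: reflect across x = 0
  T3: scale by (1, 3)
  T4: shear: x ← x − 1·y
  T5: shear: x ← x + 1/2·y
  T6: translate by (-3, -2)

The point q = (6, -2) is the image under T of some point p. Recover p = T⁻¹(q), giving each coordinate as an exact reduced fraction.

T1 = [3 0 0; 0 3/2 0; 0 0 1]
T2·T1 = [-3 0 0; 0 3/2 0; 0 0 1]
T3·…·T1 = [-3 0 0; 0 9/2 0; 0 0 1]
T4·…·T1 = [-3 -9/2 0; 0 9/2 0; 0 0 1]
T5·…·T1 = [-3 -9/4 0; 0 9/2 0; 0 0 1]
T6·…·T1 = [-3 -9/4 -3; 0 9/2 -2; 0 0 1]
det M = -27/2; M⁻¹ = [-1/3 -1/6 -4/3; 0 2/9 4/9; 0 0 1]
M⁻¹ · (6, -2)ᵀ = (-3, 0)ᵀ

p = (-3, 0)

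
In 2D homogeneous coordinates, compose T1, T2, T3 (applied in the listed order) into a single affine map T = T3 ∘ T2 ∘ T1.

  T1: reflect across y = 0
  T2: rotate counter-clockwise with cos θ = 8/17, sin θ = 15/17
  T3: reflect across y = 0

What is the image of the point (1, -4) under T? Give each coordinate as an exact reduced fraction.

T(p) = (-52/17, -47/17)

T1 reflect across y = 0: (1, -4) → (1, 4)
T2 rotate counter-clockwise with cos θ = 8/17, sin θ = 15/17: (1, 4) → (-52/17, 47/17)
T3 reflect across y = 0: (-52/17, 47/17) → (-52/17, -47/17)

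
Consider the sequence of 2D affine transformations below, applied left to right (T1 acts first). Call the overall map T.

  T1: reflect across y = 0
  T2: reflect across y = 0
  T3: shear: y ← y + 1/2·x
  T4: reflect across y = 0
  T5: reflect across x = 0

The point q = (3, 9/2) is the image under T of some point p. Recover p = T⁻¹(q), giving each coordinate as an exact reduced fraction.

T1 = [1 0 0; 0 -1 0; 0 0 1]
T2·T1 = [1 0 0; 0 1 0; 0 0 1]
T3·…·T1 = [1 0 0; 1/2 1 0; 0 0 1]
T4·…·T1 = [1 0 0; -1/2 -1 0; 0 0 1]
T5·…·T1 = [-1 0 0; -1/2 -1 0; 0 0 1]
det M = 1; M⁻¹ = [-1 0 0; 1/2 -1 0; 0 0 1]
M⁻¹ · (3, 9/2)ᵀ = (-3, -3)ᵀ

p = (-3, -3)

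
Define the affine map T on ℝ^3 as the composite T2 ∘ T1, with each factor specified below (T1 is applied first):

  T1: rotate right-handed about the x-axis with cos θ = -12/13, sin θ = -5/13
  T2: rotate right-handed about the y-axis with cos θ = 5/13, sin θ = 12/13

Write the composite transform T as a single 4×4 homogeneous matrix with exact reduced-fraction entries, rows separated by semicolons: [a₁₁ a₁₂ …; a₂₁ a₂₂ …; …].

T = [5/13 -60/169 -144/169 0; 0 -12/13 5/13 0; -12/13 -25/169 -60/169 0; 0 0 0 1]

T1 = [1 0 0 0; 0 -12/13 5/13 0; 0 -5/13 -12/13 0; 0 0 0 1]
T2·T1 = [5/13 -60/169 -144/169 0; 0 -12/13 5/13 0; -12/13 -25/169 -60/169 0; 0 0 0 1]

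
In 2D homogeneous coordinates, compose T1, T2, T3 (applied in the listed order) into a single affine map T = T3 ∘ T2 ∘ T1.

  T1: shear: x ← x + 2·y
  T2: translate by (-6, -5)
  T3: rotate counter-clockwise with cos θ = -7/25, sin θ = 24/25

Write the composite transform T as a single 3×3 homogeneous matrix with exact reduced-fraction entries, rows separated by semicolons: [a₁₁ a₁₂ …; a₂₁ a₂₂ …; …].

T1 = [1 2 0; 0 1 0; 0 0 1]
T2·T1 = [1 2 -6; 0 1 -5; 0 0 1]
T3·…·T1 = [-7/25 -38/25 162/25; 24/25 41/25 -109/25; 0 0 1]

T = [-7/25 -38/25 162/25; 24/25 41/25 -109/25; 0 0 1]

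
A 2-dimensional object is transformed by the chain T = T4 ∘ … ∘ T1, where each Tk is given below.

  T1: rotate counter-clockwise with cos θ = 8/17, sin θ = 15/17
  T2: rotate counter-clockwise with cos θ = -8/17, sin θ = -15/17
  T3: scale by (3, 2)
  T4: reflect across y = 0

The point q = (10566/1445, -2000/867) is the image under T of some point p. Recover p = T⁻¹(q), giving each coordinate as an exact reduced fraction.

p = (2/5, 8/3)

T1 = [8/17 -15/17 0; 15/17 8/17 0; 0 0 1]
T2·T1 = [161/289 240/289 0; -240/289 161/289 0; 0 0 1]
T3·…·T1 = [483/289 720/289 0; -480/289 322/289 0; 0 0 1]
T4·…·T1 = [483/289 720/289 0; 480/289 -322/289 0; 0 0 1]
det M = -6; M⁻¹ = [161/867 120/289 0; 80/289 -161/578 0; 0 0 1]
M⁻¹ · (10566/1445, -2000/867)ᵀ = (2/5, 8/3)ᵀ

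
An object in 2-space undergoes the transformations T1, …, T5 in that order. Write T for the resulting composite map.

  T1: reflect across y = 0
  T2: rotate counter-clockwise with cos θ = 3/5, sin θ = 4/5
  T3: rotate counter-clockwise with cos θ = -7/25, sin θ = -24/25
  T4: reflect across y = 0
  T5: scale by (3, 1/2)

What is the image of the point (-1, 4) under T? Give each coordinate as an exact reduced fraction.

T1 reflect across y = 0: (-1, 4) → (-1, -4)
T2 rotate counter-clockwise with cos θ = 3/5, sin θ = 4/5: (-1, -4) → (13/5, -16/5)
T3 rotate counter-clockwise with cos θ = -7/25, sin θ = -24/25: (13/5, -16/5) → (-19/5, -8/5)
T4 reflect across y = 0: (-19/5, -8/5) → (-19/5, 8/5)
T5 scale by (3, 1/2): (-19/5, 8/5) → (-57/5, 4/5)

T(p) = (-57/5, 4/5)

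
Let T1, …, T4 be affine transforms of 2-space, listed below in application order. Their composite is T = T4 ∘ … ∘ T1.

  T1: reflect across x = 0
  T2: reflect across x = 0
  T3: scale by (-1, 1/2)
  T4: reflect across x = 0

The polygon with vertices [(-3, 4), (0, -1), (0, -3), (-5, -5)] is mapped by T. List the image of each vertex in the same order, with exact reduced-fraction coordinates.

T1 reflect across x = 0: (-3, 4) → (3, 4); (0, -1) → (0, -1); (0, -3) → (0, -3); (-5, -5) → (5, -5)
T2 reflect across x = 0: (3, 4) → (-3, 4); (0, -1) → (0, -1); (0, -3) → (0, -3); (5, -5) → (-5, -5)
T3 scale by (-1, 1/2): (-3, 4) → (3, 2); (0, -1) → (0, -1/2); (0, -3) → (0, -3/2); (-5, -5) → (5, -5/2)
T4 reflect across x = 0: (3, 2) → (-3, 2); (0, -1/2) → (0, -1/2); (0, -3/2) → (0, -3/2); (5, -5/2) → (-5, -5/2)

image vertices: (-3, 2), (0, -1/2), (0, -3/2), (-5, -5/2)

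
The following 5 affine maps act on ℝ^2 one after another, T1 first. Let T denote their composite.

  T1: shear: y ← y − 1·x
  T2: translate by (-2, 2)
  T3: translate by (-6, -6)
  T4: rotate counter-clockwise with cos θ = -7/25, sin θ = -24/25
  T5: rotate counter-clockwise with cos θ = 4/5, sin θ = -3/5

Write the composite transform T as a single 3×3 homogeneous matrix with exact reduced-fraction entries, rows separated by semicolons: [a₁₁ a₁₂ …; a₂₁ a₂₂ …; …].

T1 = [1 0 0; -1 1 0; 0 0 1]
T2·T1 = [1 0 -2; -1 1 2; 0 0 1]
T3·…·T1 = [1 0 -8; -1 1 -4; 0 0 1]
T4·…·T1 = [-31/25 24/25 -8/5; -17/25 -7/25 44/5; 0 0 1]
T5·…·T1 = [-7/5 3/5 4; 1/5 -4/5 8; 0 0 1]

T = [-7/5 3/5 4; 1/5 -4/5 8; 0 0 1]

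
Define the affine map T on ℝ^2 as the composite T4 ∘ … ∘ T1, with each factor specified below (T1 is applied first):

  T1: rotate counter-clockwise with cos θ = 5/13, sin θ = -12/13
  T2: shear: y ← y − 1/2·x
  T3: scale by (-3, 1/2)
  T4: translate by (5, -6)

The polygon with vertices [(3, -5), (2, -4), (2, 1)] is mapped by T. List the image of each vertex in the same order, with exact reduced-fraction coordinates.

image vertices: (200/13, -389/52), (179/13, -181/26), (-1/13, -93/13)

T1 rotate counter-clockwise with cos θ = 5/13, sin θ = -12/13: (3, -5) → (-45/13, -61/13); (2, -4) → (-38/13, -44/13); (2, 1) → (22/13, -19/13)
T2 shear: y ← y − 1/2·x: (-45/13, -61/13) → (-45/13, -77/26); (-38/13, -44/13) → (-38/13, -25/13); (22/13, -19/13) → (22/13, -30/13)
T3 scale by (-3, 1/2): (-45/13, -77/26) → (135/13, -77/52); (-38/13, -25/13) → (114/13, -25/26); (22/13, -30/13) → (-66/13, -15/13)
T4 translate by (5, -6): (135/13, -77/52) → (200/13, -389/52); (114/13, -25/26) → (179/13, -181/26); (-66/13, -15/13) → (-1/13, -93/13)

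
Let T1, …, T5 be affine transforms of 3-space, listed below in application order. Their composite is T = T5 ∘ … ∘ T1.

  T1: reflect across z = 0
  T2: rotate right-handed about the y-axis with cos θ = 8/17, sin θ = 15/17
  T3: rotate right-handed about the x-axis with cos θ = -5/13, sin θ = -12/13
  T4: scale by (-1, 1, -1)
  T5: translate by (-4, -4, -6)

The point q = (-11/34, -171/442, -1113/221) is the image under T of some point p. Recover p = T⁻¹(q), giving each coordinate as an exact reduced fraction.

p = (-5, -1/2, 3/2)

T1 = [1 0 0 0; 0 1 0 0; 0 0 -1 0; 0 0 0 1]
T2·T1 = [8/17 0 -15/17 0; 0 1 0 0; -15/17 0 -8/17 0; 0 0 0 1]
T3·…·T1 = [8/17 0 -15/17 0; -180/221 -5/13 -96/221 0; 75/221 -12/13 40/221 0; 0 0 0 1]
T4·…·T1 = [-8/17 0 15/17 0; -180/221 -5/13 -96/221 0; -75/221 12/13 -40/221 0; 0 0 0 1]
T5·…·T1 = [-8/17 0 15/17 -4; -180/221 -5/13 -96/221 -4; -75/221 12/13 -40/221 -6; 0 0 0 1]
det M = -1; M⁻¹ = [-8/17 -180/221 -75/221 -122/17; 0 -5/13 12/13 4; 15/17 -96/221 -40/221 12/17; 0 0 0 1]
M⁻¹ · (-11/34, -171/442, -1113/221)ᵀ = (-5, -1/2, 3/2)ᵀ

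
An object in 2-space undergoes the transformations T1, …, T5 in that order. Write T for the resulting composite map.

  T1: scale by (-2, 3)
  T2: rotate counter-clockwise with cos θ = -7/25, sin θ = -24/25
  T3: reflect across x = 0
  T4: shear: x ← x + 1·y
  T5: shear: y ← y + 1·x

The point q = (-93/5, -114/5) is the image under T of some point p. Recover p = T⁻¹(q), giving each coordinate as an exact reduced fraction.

p = (0, 5)

T1 = [-2 0 0; 0 3 0; 0 0 1]
T2·T1 = [14/25 72/25 0; 48/25 -21/25 0; 0 0 1]
T3·…·T1 = [-14/25 -72/25 0; 48/25 -21/25 0; 0 0 1]
T4·…·T1 = [34/25 -93/25 0; 48/25 -21/25 0; 0 0 1]
T5·…·T1 = [34/25 -93/25 0; 82/25 -114/25 0; 0 0 1]
det M = 6; M⁻¹ = [-19/25 31/50 0; -41/75 17/75 0; 0 0 1]
M⁻¹ · (-93/5, -114/5)ᵀ = (0, 5)ᵀ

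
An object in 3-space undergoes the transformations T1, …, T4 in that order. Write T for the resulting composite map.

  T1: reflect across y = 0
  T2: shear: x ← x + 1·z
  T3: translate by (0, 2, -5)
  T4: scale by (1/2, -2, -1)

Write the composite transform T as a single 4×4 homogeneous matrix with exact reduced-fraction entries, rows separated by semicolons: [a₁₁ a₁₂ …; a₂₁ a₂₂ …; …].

T = [1/2 0 1/2 0; 0 2 0 -4; 0 0 -1 5; 0 0 0 1]

T1 = [1 0 0 0; 0 -1 0 0; 0 0 1 0; 0 0 0 1]
T2·T1 = [1 0 1 0; 0 -1 0 0; 0 0 1 0; 0 0 0 1]
T3·…·T1 = [1 0 1 0; 0 -1 0 2; 0 0 1 -5; 0 0 0 1]
T4·…·T1 = [1/2 0 1/2 0; 0 2 0 -4; 0 0 -1 5; 0 0 0 1]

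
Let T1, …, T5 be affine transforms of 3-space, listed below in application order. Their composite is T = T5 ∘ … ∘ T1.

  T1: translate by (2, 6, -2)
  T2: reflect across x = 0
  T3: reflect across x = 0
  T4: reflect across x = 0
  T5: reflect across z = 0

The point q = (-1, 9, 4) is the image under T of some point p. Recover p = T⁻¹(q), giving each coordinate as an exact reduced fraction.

p = (-1, 3, -2)

T1 = [1 0 0 2; 0 1 0 6; 0 0 1 -2; 0 0 0 1]
T2·T1 = [-1 0 0 -2; 0 1 0 6; 0 0 1 -2; 0 0 0 1]
T3·…·T1 = [1 0 0 2; 0 1 0 6; 0 0 1 -2; 0 0 0 1]
T4·…·T1 = [-1 0 0 -2; 0 1 0 6; 0 0 1 -2; 0 0 0 1]
T5·…·T1 = [-1 0 0 -2; 0 1 0 6; 0 0 -1 2; 0 0 0 1]
det M = 1; M⁻¹ = [-1 0 0 -2; 0 1 0 -6; 0 0 -1 2; 0 0 0 1]
M⁻¹ · (-1, 9, 4)ᵀ = (-1, 3, -2)ᵀ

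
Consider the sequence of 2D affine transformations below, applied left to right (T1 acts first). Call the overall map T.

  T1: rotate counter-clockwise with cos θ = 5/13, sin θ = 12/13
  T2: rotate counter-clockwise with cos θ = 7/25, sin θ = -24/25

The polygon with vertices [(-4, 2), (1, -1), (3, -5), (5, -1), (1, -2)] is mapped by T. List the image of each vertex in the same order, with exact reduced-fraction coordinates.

image vertices: (-244/65, 158/65), (287/325, -359/325), (789/325, -1723/325), (1579/325, -503/325), (251/325, -682/325)

T1 rotate counter-clockwise with cos θ = 5/13, sin θ = 12/13: (-4, 2) → (-44/13, -38/13); (1, -1) → (17/13, 7/13); (3, -5) → (75/13, 11/13); (5, -1) → (37/13, 55/13); (1, -2) → (29/13, 2/13)
T2 rotate counter-clockwise with cos θ = 7/25, sin θ = -24/25: (-44/13, -38/13) → (-244/65, 158/65); (17/13, 7/13) → (287/325, -359/325); (75/13, 11/13) → (789/325, -1723/325); (37/13, 55/13) → (1579/325, -503/325); (29/13, 2/13) → (251/325, -682/325)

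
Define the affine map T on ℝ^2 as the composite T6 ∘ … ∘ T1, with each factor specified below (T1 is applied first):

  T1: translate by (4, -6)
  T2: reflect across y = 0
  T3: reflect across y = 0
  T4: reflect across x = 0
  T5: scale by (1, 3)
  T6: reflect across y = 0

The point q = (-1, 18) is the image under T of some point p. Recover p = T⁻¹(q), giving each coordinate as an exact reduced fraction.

p = (-3, 0)

T1 = [1 0 4; 0 1 -6; 0 0 1]
T2·T1 = [1 0 4; 0 -1 6; 0 0 1]
T3·…·T1 = [1 0 4; 0 1 -6; 0 0 1]
T4·…·T1 = [-1 0 -4; 0 1 -6; 0 0 1]
T5·…·T1 = [-1 0 -4; 0 3 -18; 0 0 1]
T6·…·T1 = [-1 0 -4; 0 -3 18; 0 0 1]
det M = 3; M⁻¹ = [-1 0 -4; 0 -1/3 6; 0 0 1]
M⁻¹ · (-1, 18)ᵀ = (-3, 0)ᵀ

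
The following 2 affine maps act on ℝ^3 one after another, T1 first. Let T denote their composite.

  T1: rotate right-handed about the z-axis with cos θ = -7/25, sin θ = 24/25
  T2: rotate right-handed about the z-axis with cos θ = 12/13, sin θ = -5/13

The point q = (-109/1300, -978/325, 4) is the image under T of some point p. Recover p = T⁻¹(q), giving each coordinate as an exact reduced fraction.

p = (-3, -1/4, 4)

T1 = [-7/25 -24/25 0 0; 24/25 -7/25 0 0; 0 0 1 0; 0 0 0 1]
T2·T1 = [36/325 -323/325 0 0; 323/325 36/325 0 0; 0 0 1 0; 0 0 0 1]
det M = 1; M⁻¹ = [36/325 323/325 0 0; -323/325 36/325 0 0; 0 0 1 0; 0 0 0 1]
M⁻¹ · (-109/1300, -978/325, 4)ᵀ = (-3, -1/4, 4)ᵀ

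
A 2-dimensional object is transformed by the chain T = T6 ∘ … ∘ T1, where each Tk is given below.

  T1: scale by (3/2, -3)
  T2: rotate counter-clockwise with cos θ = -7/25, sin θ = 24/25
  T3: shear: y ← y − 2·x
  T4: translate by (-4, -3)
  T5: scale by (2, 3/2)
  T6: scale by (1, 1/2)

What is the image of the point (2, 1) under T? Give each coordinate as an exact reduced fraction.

T1 scale by (3/2, -3): (2, 1) → (3, -3)
T2 rotate counter-clockwise with cos θ = -7/25, sin θ = 24/25: (3, -3) → (51/25, 93/25)
T3 shear: y ← y − 2·x: (51/25, 93/25) → (51/25, -9/25)
T4 translate by (-4, -3): (51/25, -9/25) → (-49/25, -84/25)
T5 scale by (2, 3/2): (-49/25, -84/25) → (-98/25, -126/25)
T6 scale by (1, 1/2): (-98/25, -126/25) → (-98/25, -63/25)

T(p) = (-98/25, -63/25)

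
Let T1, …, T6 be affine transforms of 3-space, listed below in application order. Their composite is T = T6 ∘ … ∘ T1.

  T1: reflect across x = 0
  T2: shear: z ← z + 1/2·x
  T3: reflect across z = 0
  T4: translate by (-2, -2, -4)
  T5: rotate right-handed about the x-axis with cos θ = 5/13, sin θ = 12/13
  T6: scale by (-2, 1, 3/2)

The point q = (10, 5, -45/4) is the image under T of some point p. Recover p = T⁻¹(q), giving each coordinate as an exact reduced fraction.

T1 = [-1 0 0 0; 0 1 0 0; 0 0 1 0; 0 0 0 1]
T2·T1 = [-1 0 0 0; 0 1 0 0; -1/2 0 1 0; 0 0 0 1]
T3·…·T1 = [-1 0 0 0; 0 1 0 0; 1/2 0 -1 0; 0 0 0 1]
T4·…·T1 = [-1 0 0 -2; 0 1 0 -2; 1/2 0 -1 -4; 0 0 0 1]
T5·…·T1 = [-1 0 0 -2; -6/13 5/13 12/13 38/13; 5/26 12/13 -5/13 -44/13; 0 0 0 1]
T6·…·T1 = [2 0 0 4; -6/13 5/13 12/13 38/13; 15/52 18/13 -15/26 -66/13; 0 0 0 1]
det M = -3; M⁻¹ = [1/2 0 0 -2; 0 5/13 8/13 2; 1/4 12/13 -10/39 -5; 0 0 0 1]
M⁻¹ · (10, 5, -45/4)ᵀ = (3, -3, 5)ᵀ

p = (3, -3, 5)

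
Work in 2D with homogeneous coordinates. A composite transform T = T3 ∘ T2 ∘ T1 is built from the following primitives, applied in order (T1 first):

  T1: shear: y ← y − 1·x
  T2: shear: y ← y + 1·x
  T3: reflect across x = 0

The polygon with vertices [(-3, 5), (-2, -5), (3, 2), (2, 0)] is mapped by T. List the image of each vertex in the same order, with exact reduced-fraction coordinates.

image vertices: (3, 5), (2, -5), (-3, 2), (-2, 0)

T1 shear: y ← y − 1·x: (-3, 5) → (-3, 8); (-2, -5) → (-2, -3); (3, 2) → (3, -1); (2, 0) → (2, -2)
T2 shear: y ← y + 1·x: (-3, 8) → (-3, 5); (-2, -3) → (-2, -5); (3, -1) → (3, 2); (2, -2) → (2, 0)
T3 reflect across x = 0: (-3, 5) → (3, 5); (-2, -5) → (2, -5); (3, 2) → (-3, 2); (2, 0) → (-2, 0)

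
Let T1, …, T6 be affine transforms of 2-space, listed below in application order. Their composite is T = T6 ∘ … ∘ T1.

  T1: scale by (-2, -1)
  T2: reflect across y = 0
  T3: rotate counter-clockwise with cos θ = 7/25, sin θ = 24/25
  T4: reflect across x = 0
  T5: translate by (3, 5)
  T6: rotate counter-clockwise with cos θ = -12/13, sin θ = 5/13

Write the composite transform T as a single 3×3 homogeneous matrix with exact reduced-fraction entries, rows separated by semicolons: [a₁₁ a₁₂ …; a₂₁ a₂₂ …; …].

T1 = [-2 0 0; 0 -1 0; 0 0 1]
T2·T1 = [-2 0 0; 0 1 0; 0 0 1]
T3·…·T1 = [-14/25 -24/25 0; -48/25 7/25 0; 0 0 1]
T4·…·T1 = [14/25 24/25 0; -48/25 7/25 0; 0 0 1]
T5·…·T1 = [14/25 24/25 3; -48/25 7/25 5; 0 0 1]
T6·…·T1 = [72/325 -323/325 -61/13; 646/325 36/325 -45/13; 0 0 1]

T = [72/325 -323/325 -61/13; 646/325 36/325 -45/13; 0 0 1]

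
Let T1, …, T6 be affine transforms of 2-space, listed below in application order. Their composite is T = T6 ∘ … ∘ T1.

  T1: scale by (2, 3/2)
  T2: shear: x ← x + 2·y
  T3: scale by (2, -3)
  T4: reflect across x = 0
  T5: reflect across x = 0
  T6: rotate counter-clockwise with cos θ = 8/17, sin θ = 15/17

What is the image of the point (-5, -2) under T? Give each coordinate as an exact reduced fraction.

T1 scale by (2, 3/2): (-5, -2) → (-10, -3)
T2 shear: x ← x + 2·y: (-10, -3) → (-16, -3)
T3 scale by (2, -3): (-16, -3) → (-32, 9)
T4 reflect across x = 0: (-32, 9) → (32, 9)
T5 reflect across x = 0: (32, 9) → (-32, 9)
T6 rotate counter-clockwise with cos θ = 8/17, sin θ = 15/17: (-32, 9) → (-23, -24)

T(p) = (-23, -24)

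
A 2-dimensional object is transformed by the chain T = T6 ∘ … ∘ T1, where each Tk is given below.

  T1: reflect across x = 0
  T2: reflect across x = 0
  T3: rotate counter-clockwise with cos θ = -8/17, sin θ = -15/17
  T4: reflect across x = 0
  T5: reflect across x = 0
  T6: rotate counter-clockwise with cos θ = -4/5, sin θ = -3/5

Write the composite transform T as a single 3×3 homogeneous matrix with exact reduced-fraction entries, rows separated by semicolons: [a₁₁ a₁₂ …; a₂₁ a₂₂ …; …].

T = [-13/85 -84/85 0; 84/85 -13/85 0; 0 0 1]

T1 = [-1 0 0; 0 1 0; 0 0 1]
T2·T1 = [1 0 0; 0 1 0; 0 0 1]
T3·…·T1 = [-8/17 15/17 0; -15/17 -8/17 0; 0 0 1]
T4·…·T1 = [8/17 -15/17 0; -15/17 -8/17 0; 0 0 1]
T5·…·T1 = [-8/17 15/17 0; -15/17 -8/17 0; 0 0 1]
T6·…·T1 = [-13/85 -84/85 0; 84/85 -13/85 0; 0 0 1]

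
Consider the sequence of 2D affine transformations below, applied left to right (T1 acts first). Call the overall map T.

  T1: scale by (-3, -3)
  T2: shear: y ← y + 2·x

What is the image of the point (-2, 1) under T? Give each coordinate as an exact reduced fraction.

T1 scale by (-3, -3): (-2, 1) → (6, -3)
T2 shear: y ← y + 2·x: (6, -3) → (6, 9)

T(p) = (6, 9)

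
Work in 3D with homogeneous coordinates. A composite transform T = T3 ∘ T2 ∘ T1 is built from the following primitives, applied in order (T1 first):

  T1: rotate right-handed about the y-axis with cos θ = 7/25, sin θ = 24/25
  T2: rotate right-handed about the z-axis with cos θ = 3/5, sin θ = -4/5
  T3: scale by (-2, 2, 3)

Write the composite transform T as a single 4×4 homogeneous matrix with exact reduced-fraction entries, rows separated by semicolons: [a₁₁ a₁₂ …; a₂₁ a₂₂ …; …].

T1 = [7/25 0 24/25 0; 0 1 0 0; -24/25 0 7/25 0; 0 0 0 1]
T2·T1 = [21/125 4/5 72/125 0; -28/125 3/5 -96/125 0; -24/25 0 7/25 0; 0 0 0 1]
T3·…·T1 = [-42/125 -8/5 -144/125 0; -56/125 6/5 -192/125 0; -72/25 0 21/25 0; 0 0 0 1]

T = [-42/125 -8/5 -144/125 0; -56/125 6/5 -192/125 0; -72/25 0 21/25 0; 0 0 0 1]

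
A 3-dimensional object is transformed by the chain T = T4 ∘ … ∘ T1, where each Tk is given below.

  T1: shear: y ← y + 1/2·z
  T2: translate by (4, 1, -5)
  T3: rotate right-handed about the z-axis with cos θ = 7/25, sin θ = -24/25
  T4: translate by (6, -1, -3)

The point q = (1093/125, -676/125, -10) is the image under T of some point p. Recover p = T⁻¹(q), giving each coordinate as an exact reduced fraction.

p = (1, 7/5, -2)

T1 = [1 0 0 0; 0 1 1/2 0; 0 0 1 0; 0 0 0 1]
T2·T1 = [1 0 0 4; 0 1 1/2 1; 0 0 1 -5; 0 0 0 1]
T3·…·T1 = [7/25 24/25 12/25 52/25; -24/25 7/25 7/50 -89/25; 0 0 1 -5; 0 0 0 1]
T4·…·T1 = [7/25 24/25 12/25 202/25; -24/25 7/25 7/50 -114/25; 0 0 1 -8; 0 0 0 1]
det M = 1; M⁻¹ = [7/25 -24/25 0 -166/25; 24/25 7/25 -1/2 -262/25; 0 0 1 8; 0 0 0 1]
M⁻¹ · (1093/125, -676/125, -10)ᵀ = (1, 7/5, -2)ᵀ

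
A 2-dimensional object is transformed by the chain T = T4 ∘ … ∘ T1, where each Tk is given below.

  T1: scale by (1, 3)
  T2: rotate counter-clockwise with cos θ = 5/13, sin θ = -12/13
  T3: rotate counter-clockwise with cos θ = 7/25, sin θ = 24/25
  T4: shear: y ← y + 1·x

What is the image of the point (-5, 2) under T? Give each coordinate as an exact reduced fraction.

T1 scale by (1, 3): (-5, 2) → (-5, 6)
T2 rotate counter-clockwise with cos θ = 5/13, sin θ = -12/13: (-5, 6) → (47/13, 90/13)
T3 rotate counter-clockwise with cos θ = 7/25, sin θ = 24/25: (47/13, 90/13) → (-1831/325, 1758/325)
T4 shear: y ← y + 1·x: (-1831/325, 1758/325) → (-1831/325, -73/325)

T(p) = (-1831/325, -73/325)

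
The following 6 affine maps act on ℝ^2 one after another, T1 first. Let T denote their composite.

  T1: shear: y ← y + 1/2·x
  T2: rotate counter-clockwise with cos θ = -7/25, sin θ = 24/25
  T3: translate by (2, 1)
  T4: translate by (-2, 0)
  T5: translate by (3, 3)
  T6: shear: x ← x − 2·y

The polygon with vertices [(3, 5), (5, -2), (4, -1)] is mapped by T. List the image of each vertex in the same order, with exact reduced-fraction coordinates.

image vertices: (-71/5, 253/50), (-81/5, 433/50), (-71/5, 189/25)

T1 shear: y ← y + 1/2·x: (3, 5) → (3, 13/2); (5, -2) → (5, 1/2); (4, -1) → (4, 1)
T2 rotate counter-clockwise with cos θ = -7/25, sin θ = 24/25: (3, 13/2) → (-177/25, 53/50); (5, 1/2) → (-47/25, 233/50); (4, 1) → (-52/25, 89/25)
T3 translate by (2, 1): (-177/25, 53/50) → (-127/25, 103/50); (-47/25, 233/50) → (3/25, 283/50); (-52/25, 89/25) → (-2/25, 114/25)
T4 translate by (-2, 0): (-127/25, 103/50) → (-177/25, 103/50); (3/25, 283/50) → (-47/25, 283/50); (-2/25, 114/25) → (-52/25, 114/25)
T5 translate by (3, 3): (-177/25, 103/50) → (-102/25, 253/50); (-47/25, 283/50) → (28/25, 433/50); (-52/25, 114/25) → (23/25, 189/25)
T6 shear: x ← x − 2·y: (-102/25, 253/50) → (-71/5, 253/50); (28/25, 433/50) → (-81/5, 433/50); (23/25, 189/25) → (-71/5, 189/25)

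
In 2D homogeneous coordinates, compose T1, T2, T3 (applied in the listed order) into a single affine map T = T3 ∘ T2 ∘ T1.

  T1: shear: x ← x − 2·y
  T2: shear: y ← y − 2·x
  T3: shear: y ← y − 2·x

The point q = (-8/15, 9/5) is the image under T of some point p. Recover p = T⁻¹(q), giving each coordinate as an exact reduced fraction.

p = (-6/5, -1/3)

T1 = [1 -2 0; 0 1 0; 0 0 1]
T2·T1 = [1 -2 0; -2 5 0; 0 0 1]
T3·…·T1 = [1 -2 0; -4 9 0; 0 0 1]
det M = 1; M⁻¹ = [9 2 0; 4 1 0; 0 0 1]
M⁻¹ · (-8/15, 9/5)ᵀ = (-6/5, -1/3)ᵀ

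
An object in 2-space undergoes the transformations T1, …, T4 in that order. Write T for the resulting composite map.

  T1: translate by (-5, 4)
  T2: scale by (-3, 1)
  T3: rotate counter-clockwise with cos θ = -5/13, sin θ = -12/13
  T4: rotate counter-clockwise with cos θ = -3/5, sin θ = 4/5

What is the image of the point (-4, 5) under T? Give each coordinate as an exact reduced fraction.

T(p) = (1557/65, 999/65)

T1 translate by (-5, 4): (-4, 5) → (-9, 9)
T2 scale by (-3, 1): (-9, 9) → (27, 9)
T3 rotate counter-clockwise with cos θ = -5/13, sin θ = -12/13: (27, 9) → (-27/13, -369/13)
T4 rotate counter-clockwise with cos θ = -3/5, sin θ = 4/5: (-27/13, -369/13) → (1557/65, 999/65)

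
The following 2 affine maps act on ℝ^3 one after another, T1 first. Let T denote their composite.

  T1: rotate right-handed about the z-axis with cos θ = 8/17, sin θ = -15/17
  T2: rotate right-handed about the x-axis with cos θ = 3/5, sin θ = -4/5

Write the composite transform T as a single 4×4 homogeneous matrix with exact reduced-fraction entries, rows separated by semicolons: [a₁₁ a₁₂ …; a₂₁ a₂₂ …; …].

T1 = [8/17 15/17 0 0; -15/17 8/17 0 0; 0 0 1 0; 0 0 0 1]
T2·T1 = [8/17 15/17 0 0; -9/17 24/85 4/5 0; 12/17 -32/85 3/5 0; 0 0 0 1]

T = [8/17 15/17 0 0; -9/17 24/85 4/5 0; 12/17 -32/85 3/5 0; 0 0 0 1]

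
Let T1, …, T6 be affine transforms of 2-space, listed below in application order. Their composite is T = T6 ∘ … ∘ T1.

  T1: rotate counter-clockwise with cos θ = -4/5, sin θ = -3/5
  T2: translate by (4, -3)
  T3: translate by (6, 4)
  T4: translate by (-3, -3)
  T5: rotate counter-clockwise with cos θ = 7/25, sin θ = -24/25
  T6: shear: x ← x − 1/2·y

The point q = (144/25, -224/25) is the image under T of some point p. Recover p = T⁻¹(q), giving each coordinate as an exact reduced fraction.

T1 = [-4/5 3/5 0; -3/5 -4/5 0; 0 0 1]
T2·T1 = [-4/5 3/5 4; -3/5 -4/5 -3; 0 0 1]
T3·…·T1 = [-4/5 3/5 10; -3/5 -4/5 1; 0 0 1]
T4·…·T1 = [-4/5 3/5 7; -3/5 -4/5 -2; 0 0 1]
T5·…·T1 = [-4/5 -3/5 1/25; 3/5 -4/5 -182/25; 0 0 1]
T6·…·T1 = [-11/10 -1/5 92/25; 3/5 -4/5 -182/25; 0 0 1]
det M = 1; M⁻¹ = [-4/5 1/5 22/5; -3/5 -11/10 -29/5; 0 0 1]
M⁻¹ · (144/25, -224/25)ᵀ = (-2, 3/5)ᵀ

p = (-2, 3/5)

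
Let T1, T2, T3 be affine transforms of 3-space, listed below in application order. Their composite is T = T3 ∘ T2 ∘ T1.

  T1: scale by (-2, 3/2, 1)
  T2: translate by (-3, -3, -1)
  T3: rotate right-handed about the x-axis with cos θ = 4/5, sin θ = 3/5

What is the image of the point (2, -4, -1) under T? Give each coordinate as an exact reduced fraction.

T1 scale by (-2, 3/2, 1): (2, -4, -1) → (-4, -6, -1)
T2 translate by (-3, -3, -1): (-4, -6, -1) → (-7, -9, -2)
T3 rotate right-handed about the x-axis with cos θ = 4/5, sin θ = 3/5: (-7, -9, -2) → (-7, -6, -7)

T(p) = (-7, -6, -7)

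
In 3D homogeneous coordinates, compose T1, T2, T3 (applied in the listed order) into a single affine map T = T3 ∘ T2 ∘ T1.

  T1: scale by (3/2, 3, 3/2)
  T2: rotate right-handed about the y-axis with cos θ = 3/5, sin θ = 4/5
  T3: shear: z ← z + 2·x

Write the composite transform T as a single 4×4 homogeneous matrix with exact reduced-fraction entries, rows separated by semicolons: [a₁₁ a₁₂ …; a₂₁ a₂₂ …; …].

T1 = [3/2 0 0 0; 0 3 0 0; 0 0 3/2 0; 0 0 0 1]
T2·T1 = [9/10 0 6/5 0; 0 3 0 0; -6/5 0 9/10 0; 0 0 0 1]
T3·…·T1 = [9/10 0 6/5 0; 0 3 0 0; 3/5 0 33/10 0; 0 0 0 1]

T = [9/10 0 6/5 0; 0 3 0 0; 3/5 0 33/10 0; 0 0 0 1]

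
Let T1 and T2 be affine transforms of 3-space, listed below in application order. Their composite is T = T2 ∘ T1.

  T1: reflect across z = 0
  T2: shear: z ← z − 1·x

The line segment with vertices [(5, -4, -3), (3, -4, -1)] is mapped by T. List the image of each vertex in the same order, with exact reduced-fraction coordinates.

T1 reflect across z = 0: (5, -4, -3) → (5, -4, 3); (3, -4, -1) → (3, -4, 1)
T2 shear: z ← z − 1·x: (5, -4, 3) → (5, -4, -2); (3, -4, 1) → (3, -4, -2)

image vertices: (5, -4, -2), (3, -4, -2)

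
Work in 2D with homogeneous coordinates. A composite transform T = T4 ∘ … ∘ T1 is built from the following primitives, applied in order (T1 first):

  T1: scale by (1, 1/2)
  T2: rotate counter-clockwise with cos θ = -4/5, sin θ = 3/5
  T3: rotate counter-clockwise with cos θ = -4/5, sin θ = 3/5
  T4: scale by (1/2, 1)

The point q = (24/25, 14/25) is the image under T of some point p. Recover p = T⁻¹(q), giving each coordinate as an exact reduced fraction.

p = (0, 4)

T1 = [1 0 0; 0 1/2 0; 0 0 1]
T2·T1 = [-4/5 -3/10 0; 3/5 -2/5 0; 0 0 1]
T3·…·T1 = [7/25 12/25 0; -24/25 7/50 0; 0 0 1]
T4·…·T1 = [7/50 6/25 0; -24/25 7/50 0; 0 0 1]
det M = 1/4; M⁻¹ = [14/25 -24/25 0; 96/25 14/25 0; 0 0 1]
M⁻¹ · (24/25, 14/25)ᵀ = (0, 4)ᵀ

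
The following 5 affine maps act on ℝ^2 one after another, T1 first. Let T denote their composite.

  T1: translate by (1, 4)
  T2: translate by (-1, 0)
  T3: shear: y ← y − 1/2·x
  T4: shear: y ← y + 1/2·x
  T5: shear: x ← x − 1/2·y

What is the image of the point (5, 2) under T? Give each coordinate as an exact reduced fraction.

T1 translate by (1, 4): (5, 2) → (6, 6)
T2 translate by (-1, 0): (6, 6) → (5, 6)
T3 shear: y ← y − 1/2·x: (5, 6) → (5, 7/2)
T4 shear: y ← y + 1/2·x: (5, 7/2) → (5, 6)
T5 shear: x ← x − 1/2·y: (5, 6) → (2, 6)

T(p) = (2, 6)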